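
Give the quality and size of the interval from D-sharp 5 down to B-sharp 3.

minor 10th

Descending from D#5 to B#3 is the same interval as ascending B#3 to D#5.
B to D spans three letter names (B-C-D), plus an octave, so the interval is some kind of tenth.
At 15 semitones, B#3→D#5 falls one short of a major tenth: minor.
(Equivalently, a compound minor third: a minor third plus an octave.)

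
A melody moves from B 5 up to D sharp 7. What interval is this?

M10

B to D spans three letter names (B-C-D), plus an octave — that makes it a tenth of some quality.
B5 to D#7 is 16 semitones, matching the major tenth exactly, so the quality is major.
(Equivalently, a compound major third: a major third plus an octave.)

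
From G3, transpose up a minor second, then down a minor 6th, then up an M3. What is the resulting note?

A minor second up from G3 is Ab3.
Down a minor sixth from Ab3: C3 (8 semitones down).
Up a major third from C3: E3 (4 semitones up).

E3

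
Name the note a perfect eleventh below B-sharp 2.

Counting four letter names plus an octave down from B lands on F.
A perfect eleventh is 17 semitones; 17 semitones down from B#2 gives F##1.

F-double-sharp 1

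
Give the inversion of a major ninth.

minor 7th

First reduce the compound major ninth to its simple form, a major second.
Inverted interval numbers add to nine, so a second pairs with a seventh (2 + 7 = 9).
The quality also flips — major becomes minor — giving a minor seventh.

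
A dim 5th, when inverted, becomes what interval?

augmented 4th

The rule of nine gives the new number: 9 − 5 = 4, so a fifth becomes a fourth.
Quality inverts too: diminished becomes augmented. That makes the inversion an augmented fourth.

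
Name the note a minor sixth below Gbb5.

Bbb4

The sixth takes the letter from G down to B.
Moving 8 semitones down from Gbb5 (the size of a minor sixth) reaches Bbb4.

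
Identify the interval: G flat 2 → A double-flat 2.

m2

G to A spans two letter names (G-A): a second.
A major second would be 2 semitones, but Gb2 to Abb2 is 1 — one semitone narrower, making it a minor second.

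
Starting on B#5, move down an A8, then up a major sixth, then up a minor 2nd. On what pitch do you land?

A5

B#5 down an augmented octave → B4 (13 semitones).
Up a major sixth from B4: G#5 (9 semitones up).
A minor second up from G#5 is A5.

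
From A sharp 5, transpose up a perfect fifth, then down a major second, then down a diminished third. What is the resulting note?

B double-sharp 5

A#5 up a perfect fifth → E#6 (7 semitones).
A major second down from E#6 is D#6.
A diminished third down from D#6 is B##5.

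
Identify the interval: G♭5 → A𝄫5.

G to A spans two letter names (G-A): a second.
Gb5 to Abb5 is 1 semitone, a half step short of the major second (2), so this is minor.

minor 2nd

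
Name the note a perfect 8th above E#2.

The letter stays E (same as the start), shifted an octave up.
A perfect octave is 12 semitones; 12 semitones up from E#2 gives E#3.

E#3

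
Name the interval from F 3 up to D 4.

major sixth

F to D spans six letter names (F-G-A-B-C-D): a sixth.
Counting semitones, F3→D4 is 9, which is the major sixth.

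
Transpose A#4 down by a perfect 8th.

For an octave the letter name doesn't change: still A, an octave down.
Moving 12 semitones down from A#4 (the size of a perfect octave) reaches A#3.

A#3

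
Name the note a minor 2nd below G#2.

F##2

Two letter names down from G: F.
A minor second spans 1 semitone, so from G#2 the target pitch is F##2.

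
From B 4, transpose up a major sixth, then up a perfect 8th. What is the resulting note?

Up a major sixth from B4: G#5 (9 semitones up).
A perfect octave up from G#5 is G#6.

G sharp 6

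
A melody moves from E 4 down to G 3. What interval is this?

Descending from E4 to G3 is the same interval as ascending G3 to E4.
G to E spans six letter names (G-A-B-C-D-E), so the interval is some kind of sixth.
G3 to E4 is 9 semitones, matching the major sixth exactly, so the quality is major.

major sixth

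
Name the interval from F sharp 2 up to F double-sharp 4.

F to F is the same letter name, plus 2 octaves: a fifteenth.
The perfect fifteenth is 24 semitones; here we have 25, one semitone wider: augmented.
(Equivalently, a compound augmented octave: an augmented octave plus an octave.)

A15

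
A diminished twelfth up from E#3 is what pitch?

B4

The twelfth's letter: E up five letter names plus an octave → B.
A diminished twelfth spans 18 semitones, so from E#3 the target pitch is B4.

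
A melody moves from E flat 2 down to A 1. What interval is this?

Descending from Eb2 to A1 is the same interval as ascending A1 to Eb2.
A to E spans five letter names (A-B-C-D-E), so the interval is some kind of fifth.
A perfect fifth would be 7 semitones; A1 to Eb2 is 6, one semitone narrower, so the interval is diminished.

diminished fifth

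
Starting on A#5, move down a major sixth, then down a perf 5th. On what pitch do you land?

A major sixth down from A#5 is C#5.
A perfect fifth down from C#5 is F#4.

F#4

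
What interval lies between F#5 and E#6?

major seventh

F to E spans seven letter names (F-G-A-B-C-D-E) — that makes it a seventh of some quality.
Counting semitones, F#5→E#6 is 11, which is the major seventh.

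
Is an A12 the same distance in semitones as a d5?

No

An augmented twelfth is 20 semitones but a diminished fifth is 6 semitones — different sizes.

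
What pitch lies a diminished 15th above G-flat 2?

G-double-flat 4

For a fifteenth the letter name doesn't change: still G, two octaves up.
Moving 23 semitones up from Gb2 (the size of a diminished fifteenth) reaches Gbb4.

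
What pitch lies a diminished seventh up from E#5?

Seven letter names up from E: D.
A diminished seventh spans 9 semitones, so from E#5 the target pitch is D6.

D6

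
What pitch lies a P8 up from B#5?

B#6

An octave keeps the letter name B, an octave up from B.
A perfect octave spans 12 semitones, so from B#5 the target pitch is B#6.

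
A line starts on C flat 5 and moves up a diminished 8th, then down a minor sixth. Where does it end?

E double-flat 5

Cb5 up a diminished octave → Cbb6 (11 semitones).
Cbb6 down a minor sixth → Ebb5 (8 semitones).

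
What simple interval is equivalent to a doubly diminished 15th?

Subtracting seven from the interval number removes an octave: 15 − 7 = 8.
So a doubly diminished fifteenth is an octave plus a doubly diminished octave. The quality is unchanged.

doubly diminished octave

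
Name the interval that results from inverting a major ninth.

First reduce the compound major ninth to its simple form, a major second.
The rule of nine gives the new number: 9 − 2 = 7, so a second becomes a seventh.
And major becomes minor under inversion, so we get a minor seventh.

minor 7th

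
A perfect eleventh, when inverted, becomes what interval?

P5

First reduce the compound perfect eleventh to its simple form, a perfect fourth.
The rule of nine gives the new number: 9 − 4 = 5, so a fourth becomes a fifth.
And perfect stays perfect under inversion, so we get a perfect fifth.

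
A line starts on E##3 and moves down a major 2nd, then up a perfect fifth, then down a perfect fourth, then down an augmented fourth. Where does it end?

B#2

E##3 down a major second → D##3 (2 semitones).
A perfect fifth up from D##3 is A##3.
A perfect fourth down from A##3 is E##3.
E##3 down an augmented fourth → B#2 (6 semitones).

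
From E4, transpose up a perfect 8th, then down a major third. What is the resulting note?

A perfect octave up from E4 is E5.
A major third down from E5 is C5.

C5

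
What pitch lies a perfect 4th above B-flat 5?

Four letter names up from B: E.
A perfect fourth is 5 semitones; 5 semitones up from Bb5 gives Eb6.

E-flat 6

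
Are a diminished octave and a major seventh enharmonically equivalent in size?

Yes

A diminished octave spans 11 semitones, and a major seventh also spans 11 semitones — they're enharmonic.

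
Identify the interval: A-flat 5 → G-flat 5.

Descending from Ab5 to Gb5 is the same interval as ascending Gb5 to Ab5.
G to A spans two letter names (G-A) — that makes it a second of some quality.
The major second spans 2 semitones, and Gb5 to Ab5 is exactly 2 semitones — so this is a major second.

major second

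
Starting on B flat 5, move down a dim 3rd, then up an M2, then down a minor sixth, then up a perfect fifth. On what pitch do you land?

G double-sharp 5

Bb5 down a diminished third → G#5 (2 semitones).
G#5 up a major second → A#5 (2 semitones).
A#5 down a minor sixth → C##5 (8 semitones).
A perfect fifth up from C##5 is G##5.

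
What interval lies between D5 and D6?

perfect octave

D to D is the same letter name, plus an octave: an octave.
The perfect octave spans 12 semitones, and D5 to D6 is exactly 12 semitones — so this is a perfect octave.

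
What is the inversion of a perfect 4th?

Interval numbers invert to sum to nine: 4 + 5 = 9, so a fourth inverts to a fifth.
The quality also flips — perfect stays perfect — giving a perfect fifth.

perfect fifth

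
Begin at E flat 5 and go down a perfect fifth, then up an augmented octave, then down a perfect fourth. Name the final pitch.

Down a perfect fifth from Eb5: Ab4 (7 semitones down).
Up an augmented octave from Ab4: A5 (13 semitones up).
Down a perfect fourth from A5: E5 (5 semitones down).

E 5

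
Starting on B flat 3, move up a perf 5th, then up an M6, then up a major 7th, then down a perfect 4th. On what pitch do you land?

G sharp 5

A perfect fifth up from Bb3 is F4.
F4 up a major sixth → D5 (9 semitones).
D5 up a major seventh → C#6 (11 semitones).
Down a perfect fourth from C#6: G#5 (5 semitones down).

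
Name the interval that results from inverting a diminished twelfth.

First reduce the compound diminished twelfth to its simple form, a diminished fifth.
Interval numbers invert to sum to nine: 5 + 4 = 9, so a fifth inverts to a fourth.
Quality inverts too: diminished becomes augmented. That makes the inversion an augmented fourth.

augmented 4th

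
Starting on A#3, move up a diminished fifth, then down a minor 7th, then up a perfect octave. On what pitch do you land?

F#4

A diminished fifth up from A#3 is E4.
E4 down a minor seventh → F#3 (10 semitones).
F#3 up a perfect octave → F#4 (12 semitones).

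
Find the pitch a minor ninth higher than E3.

Two letters up from E (plus an octave) reaches F.
A minor ninth is 13 semitones; 13 semitones up from E3 gives F4.

F4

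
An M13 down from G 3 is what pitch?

B-flat 1

The thirteenth's letter: G down six letter names plus an octave → B.
Moving 21 semitones down from G3 (the size of a major thirteenth) reaches Bb1.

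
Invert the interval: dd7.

doubly augmented 2nd

The rule of nine gives the new number: 9 − 7 = 2, so a seventh becomes a second.
And doubly diminished becomes doubly augmented under inversion, so we get a doubly augmented second.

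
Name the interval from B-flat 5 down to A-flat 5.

M2

Descending from Bb5 to Ab5 is the same interval as ascending Ab5 to Bb5.
A to B spans two letter names (A-B) — that makes it a second of some quality.
The major second spans 2 semitones, and Ab5 to Bb5 is exactly 2 semitones — so this is a major second.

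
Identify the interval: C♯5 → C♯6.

C to C is the same letter name, plus an octave: an octave.
C#5 to C#6 is 12 semitones, matching the perfect octave exactly, so the quality is perfect.

P8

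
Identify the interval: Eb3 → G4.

E to G spans three letter names (E-F-G), plus an octave — that makes it a tenth of some quality.
Counting semitones, Eb3→G4 is 16, which is the major tenth.
(Equivalently, a compound major third: a major third plus an octave.)

major tenth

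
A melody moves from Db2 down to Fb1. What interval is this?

M6

Descending from Db2 to Fb1 is the same interval as ascending Fb1 to Db2.
F to D spans six letter names (F-G-A-B-C-D) — that makes it a sixth of some quality.
Fb1 to Db2 is 9 semitones, matching the major sixth exactly, so the quality is major.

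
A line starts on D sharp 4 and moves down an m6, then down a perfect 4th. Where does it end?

C double-sharp 3

Down a minor sixth from D#4: F##3 (8 semitones down).
Down a perfect fourth from F##3: C##3 (5 semitones down).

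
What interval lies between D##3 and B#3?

D to B spans six letter names (D-E-F-G-A-B), so the interval is some kind of sixth.
A major sixth would be 9 semitones, but D##3 to B#3 is 8 — one semitone narrower, making it a minor sixth.

minor sixth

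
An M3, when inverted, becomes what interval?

Inverted interval numbers add to nine, so a third pairs with a sixth (3 + 6 = 9).
And major becomes minor under inversion, so we get a minor sixth.

minor sixth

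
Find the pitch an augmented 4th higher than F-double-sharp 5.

B-double-sharp 5

Four letter names up from F: B.
Moving 6 semitones up from F##5 (the size of an augmented fourth) reaches B##5.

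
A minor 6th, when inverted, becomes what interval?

major 3rd

Inverted interval numbers add to nine, so a sixth pairs with a third (6 + 3 = 9).
The quality also flips — minor becomes major — giving a major third.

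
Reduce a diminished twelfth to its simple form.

Subtracting seven from the interval number removes an octave: 12 − 7 = 5.
So a diminished twelfth is an octave plus a diminished fifth. The quality is unchanged.

d5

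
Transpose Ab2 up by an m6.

Fb3

Six letter names up from A: F.
A minor sixth spans 8 semitones, so from Ab2 the target pitch is Fb3.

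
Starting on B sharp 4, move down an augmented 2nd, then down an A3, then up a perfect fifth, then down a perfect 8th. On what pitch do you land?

C flat 4

An augmented second down from B#4 is A4.
An augmented third down from A4 is Fb4.
A perfect fifth up from Fb4 is Cb5.
A perfect octave down from Cb5 is Cb4.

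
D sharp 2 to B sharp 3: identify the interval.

M13

D to B spans six letter names (D-E-F-G-A-B), plus an octave: a thirteenth.
The major thirteenth spans 21 semitones, and D#2 to B#3 is exactly 21 semitones — so this is a major thirteenth.
(Equivalently, a compound major sixth: a major sixth plus an octave.)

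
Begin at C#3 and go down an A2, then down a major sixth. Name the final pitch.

An augmented second down from C#3 is Bb2.
A major sixth down from Bb2 is Db2.

Db2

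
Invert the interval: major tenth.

First reduce the compound major tenth to its simple form, a major third.
The rule of nine gives the new number: 9 − 3 = 6, so a third becomes a sixth.
Quality inverts too: major becomes minor. That makes the inversion a minor sixth.

minor sixth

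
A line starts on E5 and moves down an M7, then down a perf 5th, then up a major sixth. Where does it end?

Down a major seventh from E5: F4 (11 semitones down).
Down a perfect fifth from F4: Bb3 (7 semitones down).
Bb3 up a major sixth → G4 (9 semitones).

G4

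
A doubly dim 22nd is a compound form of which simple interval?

Each octave removed subtracts seven from the number: 22 − 14 = 8.
Quality carries through unchanged, so the simple form is a doubly diminished octave.

doubly diminished octave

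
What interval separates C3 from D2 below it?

m7

Descending from C3 to D2 is the same interval as ascending D2 to C3.
D to C spans seven letter names (D-E-F-G-A-B-C), so the interval is some kind of seventh.
D2 to C3 is 10 semitones, a half step short of the major seventh (11), so this is minor.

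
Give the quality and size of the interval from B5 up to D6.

B to D spans three letter names (B-C-D) — that makes it a third of some quality.
A major third would be 4 semitones, but B5 to D6 is 3 — one semitone narrower, making it a minor third.

minor third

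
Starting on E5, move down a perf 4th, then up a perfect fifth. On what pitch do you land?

F#5

A perfect fourth down from E5 is B4.
Up a perfect fifth from B4: F#5 (7 semitones up).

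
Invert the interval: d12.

augmented 4th

First reduce the compound diminished twelfth to its simple form, a diminished fifth.
The rule of nine gives the new number: 9 − 5 = 4, so a fifth becomes a fourth.
The quality also flips — diminished becomes augmented — giving an augmented fourth.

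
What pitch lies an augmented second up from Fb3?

G3

Two letter names up from F: G.
An augmented second spans 3 semitones, so from Fb3 the target pitch is G3.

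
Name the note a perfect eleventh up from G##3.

C##5

The eleventh's letter: G up four letter names plus an octave → C.
Moving 17 semitones up from G##3 (the size of a perfect eleventh) reaches C##5.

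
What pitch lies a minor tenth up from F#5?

A6

Counting three letter names plus an octave up from F lands on A.
A minor tenth spans 15 semitones, so from F#5 the target pitch is A6.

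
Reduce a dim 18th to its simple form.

d4

Take out 2 octaves (14 from the number): 18 − 14 = 4.
Quality carries through unchanged, so the simple form is a diminished fourth.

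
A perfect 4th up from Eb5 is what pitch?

Ab5

The fourth takes the letter from E up to A.
A perfect fourth is 5 semitones; 5 semitones up from Eb5 gives Ab5.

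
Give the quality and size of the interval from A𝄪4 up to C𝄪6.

m10

A to C spans three letter names (A-B-C), plus an octave, so the interval is some kind of tenth.
A##4 to C##6 is 15 semitones, a half step short of the major tenth (16), so this is minor.
(Equivalently, a compound minor third: a minor third plus an octave.)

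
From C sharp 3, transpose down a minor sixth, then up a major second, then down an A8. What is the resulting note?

C#3 down a minor sixth → E#2 (8 semitones).
A major second up from E#2 is F##2.
An augmented octave down from F##2 is F#1.

F sharp 1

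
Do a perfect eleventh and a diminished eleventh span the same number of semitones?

17 semitones (perfect eleventh) vs 16 semitones (diminished eleventh): not equal.

No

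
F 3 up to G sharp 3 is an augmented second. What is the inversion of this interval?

Interval numbers invert to sum to nine: 2 + 7 = 9, so a second inverts to a seventh.
And augmented becomes diminished under inversion, so we get a diminished seventh.

diminished seventh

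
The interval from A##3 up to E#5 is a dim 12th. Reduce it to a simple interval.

d5

Each octave removed subtracts seven from the number: 12 − 7 = 5.
So a diminished twelfth is an octave plus a diminished fifth. The quality is unchanged.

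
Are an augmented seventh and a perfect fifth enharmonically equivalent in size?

No

An augmented seventh is 12 semitones but a perfect fifth is 7 semitones — different sizes.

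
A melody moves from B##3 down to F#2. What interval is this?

AA11

Descending from B##3 to F#2 is the same interval as ascending F#2 to B##3.
F to B spans four letter names (F-G-A-B), plus an octave — that makes it an eleventh of some quality.
F#2 to B##3 spans 19 semitones — two semitones wider than the perfect eleventh (17) — giving a doubly augmented eleventh.
(Equivalently, a compound doubly augmented fourth: a doubly augmented fourth plus an octave.)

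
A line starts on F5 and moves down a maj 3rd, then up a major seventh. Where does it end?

C6

Down a major third from F5: Db5 (4 semitones down).
Db5 up a major seventh → C6 (11 semitones).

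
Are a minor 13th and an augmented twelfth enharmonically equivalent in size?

Yes

A minor thirteenth = 20 semitones = an augmented twelfth; enharmonically equal.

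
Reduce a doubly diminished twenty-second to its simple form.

Take out 2 octaves (14 from the number): 22 − 14 = 8.
Quality carries through unchanged, so the simple form is a doubly diminished octave.

dd8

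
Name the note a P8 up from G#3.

An octave keeps the letter name G, an octave up from G.
A perfect octave is 12 semitones; 12 semitones up from G#3 gives G#4.

G#4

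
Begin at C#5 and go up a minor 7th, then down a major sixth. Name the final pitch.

A minor seventh up from C#5 is B5.
B5 down a major sixth → D5 (9 semitones).

D5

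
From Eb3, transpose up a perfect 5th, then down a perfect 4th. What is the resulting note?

Eb3 up a perfect fifth → Bb3 (7 semitones).
Down a perfect fourth from Bb3: F3 (5 semitones down).

F3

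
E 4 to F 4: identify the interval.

minor second

E to F spans two letter names (E-F), so the interval is some kind of second.
A major second would be 2 semitones, but E4 to F4 is 1 — one semitone narrower, making it a minor second.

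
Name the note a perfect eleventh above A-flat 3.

The eleventh's letter: A up four letter names plus an octave → D.
A perfect eleventh is 17 semitones; 17 semitones up from Ab3 gives Db5.

D-flat 5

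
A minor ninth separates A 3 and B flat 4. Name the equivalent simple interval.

m2

Take out an octave (7 from the number): 9 − 7 = 2.
Quality carries through unchanged, so the simple form is a minor second.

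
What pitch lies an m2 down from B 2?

Counting two letter names down from B lands on A.
A minor second spans 1 semitone, so from B2 the target pitch is A#2.

A-sharp 2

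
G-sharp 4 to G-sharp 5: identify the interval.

G to G is the same letter name, plus an octave: an octave.
Counting semitones, G#4→G#5 is 12, which is the perfect octave.

P8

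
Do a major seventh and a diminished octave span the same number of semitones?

Both span 11 semitones: a major seventh and a diminished octave are the same chromatic distance.

Yes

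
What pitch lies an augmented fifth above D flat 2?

The fifth takes the letter from D up to A.
Moving 8 semitones up from Db2 (the size of an augmented fifth) reaches A2.

A 2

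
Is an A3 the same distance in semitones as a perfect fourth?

Yes

Both span 5 semitones: an augmented third and a perfect fourth are the same chromatic distance.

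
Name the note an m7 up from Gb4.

Counting seven letter names up from G lands on F.
A minor seventh is 10 semitones; 10 semitones up from Gb4 gives Fb5.

Fb5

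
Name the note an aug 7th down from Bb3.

Counting seven letter names down from B lands on C.
Moving 12 semitones down from Bb3 (the size of an augmented seventh) reaches Cbb3.

Cbb3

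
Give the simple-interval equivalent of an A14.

augmented seventh

Each octave removed subtracts seven from the number: 14 − 7 = 7.
That makes an augmented fourteenth a compound augmented seventh — an octave plus an augmented seventh.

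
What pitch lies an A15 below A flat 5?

For a fifteenth the letter name doesn't change: still A, two octaves down.
Moving 25 semitones down from Ab5 (the size of an augmented fifteenth) reaches Abb3.

A double-flat 3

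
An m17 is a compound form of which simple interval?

Subtracting seven from the interval number removes an octave: 17 − 14 = 3.
Quality carries through unchanged, so the simple form is a minor third.

minor 3rd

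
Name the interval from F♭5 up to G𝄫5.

F to G spans two letter names (F-G) — that makes it a second of some quality.
At 1 semitone, Fb5→Gbb5 falls one short of a major second: minor.

minor second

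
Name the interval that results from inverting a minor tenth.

M6

First reduce the compound minor tenth to its simple form, a minor third.
Interval numbers invert to sum to nine: 3 + 6 = 9, so a third inverts to a sixth.
The quality also flips — minor becomes major — giving a major sixth.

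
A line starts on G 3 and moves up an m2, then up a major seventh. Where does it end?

G 4

A minor second up from G3 is Ab3.
Up a major seventh from Ab3: G4 (11 semitones up).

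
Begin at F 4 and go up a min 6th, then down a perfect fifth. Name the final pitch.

G flat 4

F4 up a minor sixth → Db5 (8 semitones).
A perfect fifth down from Db5 is Gb4.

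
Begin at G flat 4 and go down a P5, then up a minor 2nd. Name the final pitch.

D double-flat 4

A perfect fifth down from Gb4 is Cb4.
Cb4 up a minor second → Dbb4 (1 semitone).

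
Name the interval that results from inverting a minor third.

Inverted interval numbers add to nine, so a third pairs with a sixth (3 + 6 = 9).
The quality also flips — minor becomes major — giving a major sixth.

M6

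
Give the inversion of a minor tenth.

M6

First reduce the compound minor tenth to its simple form, a minor third.
Interval numbers invert to sum to nine: 3 + 6 = 9, so a third inverts to a sixth.
The quality also flips — minor becomes major — giving a major sixth.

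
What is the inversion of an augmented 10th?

First reduce the compound augmented tenth to its simple form, an augmented third.
The rule of nine gives the new number: 9 − 3 = 6, so a third becomes a sixth.
The quality also flips — augmented becomes diminished — giving a diminished sixth.

diminished sixth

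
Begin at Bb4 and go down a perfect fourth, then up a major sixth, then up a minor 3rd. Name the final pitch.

A perfect fourth down from Bb4 is F4.
A major sixth up from F4 is D5.
Up a minor third from D5: F5 (3 semitones up).

F5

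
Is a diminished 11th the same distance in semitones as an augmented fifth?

16 semitones (diminished eleventh) vs 8 semitones (augmented fifth): not equal.

No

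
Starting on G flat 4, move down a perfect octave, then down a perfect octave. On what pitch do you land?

Gb4 down a perfect octave → Gb3 (12 semitones).
A perfect octave down from Gb3 is Gb2.

G flat 2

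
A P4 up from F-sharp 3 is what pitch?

B 3

Four letter names up from F: B.
A perfect fourth is 5 semitones; 5 semitones up from F#3 gives B3.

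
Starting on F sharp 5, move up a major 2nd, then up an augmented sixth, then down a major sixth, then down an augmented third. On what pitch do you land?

F#5 up a major second → G#5 (2 semitones).
An augmented sixth up from G#5 is E##6.
A major sixth down from E##6 is G##5.
Down an augmented third from G##5: E5 (5 semitones down).

E 5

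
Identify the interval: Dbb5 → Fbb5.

D to F spans three letter names (D-E-F): a third.
A major third would be 4 semitones, but Dbb5 to Fbb5 is 3 — one semitone narrower, making it a minor third.

m3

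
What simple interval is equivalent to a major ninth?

major 2nd

Each octave removed subtracts seven from the number: 9 − 7 = 2.
So a major ninth is an octave plus a major second. The quality is unchanged.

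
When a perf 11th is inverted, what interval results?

First reduce the compound perfect eleventh to its simple form, a perfect fourth.
The rule of nine gives the new number: 9 − 4 = 5, so a fourth becomes a fifth.
The quality also flips — perfect stays perfect — giving a perfect fifth.

perfect 5th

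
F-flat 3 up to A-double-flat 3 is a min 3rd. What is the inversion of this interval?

The rule of nine gives the new number: 9 − 3 = 6, so a third becomes a sixth.
Quality inverts too: minor becomes major. That makes the inversion a major sixth.

M6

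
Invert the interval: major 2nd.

minor seventh

Interval numbers invert to sum to nine: 2 + 7 = 9, so a second inverts to a seventh.
And major becomes minor under inversion, so we get a minor seventh.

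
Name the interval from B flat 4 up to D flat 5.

B to D spans three letter names (B-C-D) — that makes it a third of some quality.
At 3 semitones, Bb4→Db5 falls one short of a major third: minor.

minor third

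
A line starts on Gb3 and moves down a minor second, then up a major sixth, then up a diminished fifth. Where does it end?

Ab4

Down a minor second from Gb3: F3 (1 semitone down).
Up a major sixth from F3: D4 (9 semitones up).
D4 up a diminished fifth → Ab4 (6 semitones).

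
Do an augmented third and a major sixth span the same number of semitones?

An augmented third is 5 semitones but a major sixth is 9 semitones — different sizes.

No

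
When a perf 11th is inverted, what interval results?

perfect 5th

First reduce the compound perfect eleventh to its simple form, a perfect fourth.
The rule of nine gives the new number: 9 − 4 = 5, so a fourth becomes a fifth.
The quality also flips — perfect stays perfect — giving a perfect fifth.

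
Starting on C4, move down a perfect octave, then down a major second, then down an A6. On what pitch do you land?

A perfect octave down from C4 is C3.
C3 down a major second → Bb2 (2 semitones).
Down an augmented sixth from Bb2: Dbb2 (10 semitones down).

Dbb2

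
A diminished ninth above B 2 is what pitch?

Counting two letter names plus an octave up from B lands on C.
A diminished ninth spans 12 semitones, so from B2 the target pitch is Cb4.

C-flat 4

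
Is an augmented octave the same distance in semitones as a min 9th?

An augmented octave spans 13 semitones, and a minor ninth also spans 13 semitones — they're enharmonic.

Yes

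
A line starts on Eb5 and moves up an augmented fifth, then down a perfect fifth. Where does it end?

Eb5 up an augmented fifth → B5 (8 semitones).
Down a perfect fifth from B5: E5 (7 semitones down).

E5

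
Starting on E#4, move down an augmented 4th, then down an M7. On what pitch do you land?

C3

Down an augmented fourth from E#4: B3 (6 semitones down).
Down a major seventh from B3: C3 (11 semitones down).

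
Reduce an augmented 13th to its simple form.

augmented 6th

Subtracting seven from the interval number removes an octave: 13 − 7 = 6.
That makes an augmented thirteenth a compound augmented sixth — an octave plus an augmented sixth.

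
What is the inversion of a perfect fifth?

perfect 4th

Interval numbers invert to sum to nine: 5 + 4 = 9, so a fifth inverts to a fourth.
Quality inverts too: perfect stays perfect. That makes the inversion a perfect fourth.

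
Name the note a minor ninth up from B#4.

C#6

Counting two letter names plus an octave up from B lands on C.
A minor ninth is 13 semitones; 13 semitones up from B#4 gives C#6.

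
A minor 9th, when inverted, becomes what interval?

M7

First reduce the compound minor ninth to its simple form, a minor second.
Interval numbers invert to sum to nine: 2 + 7 = 9, so a second inverts to a seventh.
Quality inverts too: minor becomes major. That makes the inversion a major seventh.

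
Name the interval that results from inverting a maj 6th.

Inverted interval numbers add to nine, so a sixth pairs with a third (6 + 3 = 9).
The quality also flips — major becomes minor — giving a minor third.

m3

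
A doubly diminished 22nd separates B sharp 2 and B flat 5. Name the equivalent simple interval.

Each octave removed subtracts seven from the number: 22 − 14 = 8.
So a doubly diminished twenty-second is 2 octaves plus a doubly diminished octave. The quality is unchanged.

doubly diminished 8th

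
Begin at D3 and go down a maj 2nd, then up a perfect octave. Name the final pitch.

D3 down a major second → C3 (2 semitones).
Up a perfect octave from C3: C4 (12 semitones up).

C4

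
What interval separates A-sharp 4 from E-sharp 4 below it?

perfect 4th

Descending from A#4 to E#4 is the same interval as ascending E#4 to A#4.
E to A spans four letter names (E-F-G-A), so the interval is some kind of fourth.
E#4 to A#4 is 5 semitones, matching the perfect fourth exactly, so the quality is perfect.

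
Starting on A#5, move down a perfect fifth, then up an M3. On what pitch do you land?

F##5

Down a perfect fifth from A#5: D#5 (7 semitones down).
D#5 up a major third → F##5 (4 semitones).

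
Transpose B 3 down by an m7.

The seventh takes the letter from B down to C.
A minor seventh is 10 semitones; 10 semitones down from B3 gives C#3.

C sharp 3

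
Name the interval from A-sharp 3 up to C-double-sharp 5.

major tenth

A to C spans three letter names (A-B-C), plus an octave, so the interval is some kind of tenth.
A#3 to C##5 is 16 semitones, matching the major tenth exactly, so the quality is major.
(Equivalently, a compound major third: a major third plus an octave.)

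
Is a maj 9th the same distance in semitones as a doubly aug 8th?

Yes

A major ninth = 14 semitones = a doubly augmented octave; enharmonically equal.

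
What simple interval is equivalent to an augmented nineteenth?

Each octave removed subtracts seven from the number: 19 − 14 = 5.
So an augmented nineteenth is 2 octaves plus an augmented fifth. The quality is unchanged.

augmented 5th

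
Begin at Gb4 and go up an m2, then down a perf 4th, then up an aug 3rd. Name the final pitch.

Up a minor second from Gb4: Abb4 (1 semitone up).
A perfect fourth down from Abb4 is Ebb4.
An augmented third up from Ebb4 is G4.

G4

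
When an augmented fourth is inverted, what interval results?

Inverted interval numbers add to nine, so a fourth pairs with a fifth (4 + 5 = 9).
And augmented becomes diminished under inversion, so we get a diminished fifth.

d5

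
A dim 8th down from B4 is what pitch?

An octave keeps the letter name B, an octave down from B.
A diminished octave spans 11 semitones, so from B4 the target pitch is B#3.

B#3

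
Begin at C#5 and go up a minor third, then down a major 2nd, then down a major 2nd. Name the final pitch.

C5

Up a minor third from C#5: E5 (3 semitones up).
Down a major second from E5: D5 (2 semitones down).
D5 down a major second → C5 (2 semitones).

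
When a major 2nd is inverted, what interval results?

minor 7th

Interval numbers invert to sum to nine: 2 + 7 = 9, so a second inverts to a seventh.
And major becomes minor under inversion, so we get a minor seventh.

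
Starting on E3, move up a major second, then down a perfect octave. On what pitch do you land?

A major second up from E3 is F#3.
A perfect octave down from F#3 is F#2.

F#2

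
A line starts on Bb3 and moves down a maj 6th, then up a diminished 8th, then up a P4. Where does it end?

Bb3 down a major sixth → Db3 (9 semitones).
Up a diminished octave from Db3: Dbb4 (11 semitones up).
Dbb4 up a perfect fourth → Gbb4 (5 semitones).

Gbb4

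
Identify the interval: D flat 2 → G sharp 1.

Descending from Db2 to G#1 is the same interval as ascending G#1 to Db2.
G to D spans five letter names (G-A-B-C-D), so the interval is some kind of fifth.
The perfect fifth is 7 semitones; here we have 5, two semitones narrower: doubly diminished.

doubly diminished 5th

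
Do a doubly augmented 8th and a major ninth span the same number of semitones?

A doubly augmented octave = 14 semitones = a major ninth; enharmonically equal.

Yes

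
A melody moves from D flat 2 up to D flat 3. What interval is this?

perfect octave

D to D is the same letter name, plus an octave, so the interval is some kind of octave.
Counting semitones, Db2→Db3 is 12, which is the perfect octave.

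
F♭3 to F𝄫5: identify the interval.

diminished 15th

F to F is the same letter name, plus 2 octaves, so the interval is some kind of fifteenth.
The perfect fifteenth is 24 semitones; here we have 23, one semitone narrower: diminished.
(Equivalently, a compound diminished octave: a diminished octave plus an octave.)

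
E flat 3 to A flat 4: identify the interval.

perfect eleventh

E to A spans four letter names (E-F-G-A), plus an octave — that makes it an eleventh of some quality.
Counting semitones, Eb3→Ab4 is 17, which is the perfect eleventh.
(Equivalently, a compound perfect fourth: a perfect fourth plus an octave.)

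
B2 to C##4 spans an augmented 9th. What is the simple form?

augmented second

Take out an octave (7 from the number): 9 − 7 = 2.
That makes an augmented ninth a compound augmented second — an octave plus an augmented second.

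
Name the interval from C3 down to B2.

minor second

Descending from C3 to B2 is the same interval as ascending B2 to C3.
B to C spans two letter names (B-C), so the interval is some kind of second.
A major second would be 2 semitones, but B2 to C3 is 1 — one semitone narrower, making it a minor second.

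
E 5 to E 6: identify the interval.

perfect 8th

E to E is the same letter name, plus an octave, so the interval is some kind of octave.
Counting semitones, E5→E6 is 12, which is the perfect octave.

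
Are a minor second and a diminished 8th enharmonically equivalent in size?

No

1 semitone (minor second) vs 11 semitones (diminished octave): not equal.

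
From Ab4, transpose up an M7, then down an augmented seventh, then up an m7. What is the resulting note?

Gbb5

Ab4 up a major seventh → G5 (11 semitones).
An augmented seventh down from G5 is Abb4.
Up a minor seventh from Abb4: Gbb5 (10 semitones up).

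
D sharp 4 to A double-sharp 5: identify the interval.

augmented twelfth

D to A spans five letter names (D-E-F-G-A), plus an octave, so the interval is some kind of twelfth.
A perfect twelfth would be 19 semitones; D#4 to A##5 is 20, one semitone wider, so the interval is augmented.
(Equivalently, a compound augmented fifth: an augmented fifth plus an octave.)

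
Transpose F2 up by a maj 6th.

D3

Six letter names up from F: D.
A major sixth is 9 semitones; 9 semitones up from F2 gives D3.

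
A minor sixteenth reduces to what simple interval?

Take out 2 octaves (14 from the number): 16 − 14 = 2.
That makes a minor sixteenth a compound minor second — 2 octaves plus a minor second.

minor 2nd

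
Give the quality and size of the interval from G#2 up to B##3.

A10

G to B spans three letter names (G-A-B), plus an octave — that makes it a tenth of some quality.
The major tenth is 16 semitones; here we have 17, one semitone wider: augmented.
(Equivalently, a compound augmented third: an augmented third plus an octave.)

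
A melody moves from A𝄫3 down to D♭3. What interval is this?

diminished 5th

Descending from Abb3 to Db3 is the same interval as ascending Db3 to Abb3.
D to A spans five letter names (D-E-F-G-A) — that makes it a fifth of some quality.
The perfect fifth is 7 semitones; here we have 6, one semitone narrower: diminished.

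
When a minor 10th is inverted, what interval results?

First reduce the compound minor tenth to its simple form, a minor third.
Inverted interval numbers add to nine, so a third pairs with a sixth (3 + 6 = 9).
And minor becomes major under inversion, so we get a major sixth.

major sixth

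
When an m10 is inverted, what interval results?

First reduce the compound minor tenth to its simple form, a minor third.
Inverted interval numbers add to nine, so a third pairs with a sixth (3 + 6 = 9).
The quality also flips — minor becomes major — giving a major sixth.

major sixth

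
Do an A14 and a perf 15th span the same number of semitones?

Both span 24 semitones: an augmented fourteenth and a perfect fifteenth are the same chromatic distance.

Yes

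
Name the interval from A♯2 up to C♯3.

minor 3rd

A to C spans three letter names (A-B-C): a third.
A#2 to C#3 is 3 semitones, a half step short of the major third (4), so this is minor.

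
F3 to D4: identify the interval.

major 6th

F to D spans six letter names (F-G-A-B-C-D) — that makes it a sixth of some quality.
The major sixth spans 9 semitones, and F3 to D4 is exactly 9 semitones — so this is a major sixth.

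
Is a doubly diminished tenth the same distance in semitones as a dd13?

13 semitones (doubly diminished tenth) vs 18 semitones (doubly diminished thirteenth): not equal.

No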